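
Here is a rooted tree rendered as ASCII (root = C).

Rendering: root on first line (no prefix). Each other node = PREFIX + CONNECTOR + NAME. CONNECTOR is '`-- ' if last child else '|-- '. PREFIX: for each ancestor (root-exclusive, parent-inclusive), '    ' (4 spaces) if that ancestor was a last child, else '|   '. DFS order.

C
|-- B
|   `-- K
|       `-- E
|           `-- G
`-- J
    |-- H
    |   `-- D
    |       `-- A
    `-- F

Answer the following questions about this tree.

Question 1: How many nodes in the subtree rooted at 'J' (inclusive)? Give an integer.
Answer: 5

Derivation:
Subtree rooted at J contains: A, D, F, H, J
Count = 5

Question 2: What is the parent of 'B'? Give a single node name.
Answer: C

Derivation:
Scan adjacency: B appears as child of C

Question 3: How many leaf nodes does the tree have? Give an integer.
Answer: 3

Derivation:
Leaves (nodes with no children): A, F, G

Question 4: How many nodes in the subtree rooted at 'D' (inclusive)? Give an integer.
Answer: 2

Derivation:
Subtree rooted at D contains: A, D
Count = 2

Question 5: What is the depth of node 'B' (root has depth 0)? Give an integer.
Answer: 1

Derivation:
Path from root to B: C -> B
Depth = number of edges = 1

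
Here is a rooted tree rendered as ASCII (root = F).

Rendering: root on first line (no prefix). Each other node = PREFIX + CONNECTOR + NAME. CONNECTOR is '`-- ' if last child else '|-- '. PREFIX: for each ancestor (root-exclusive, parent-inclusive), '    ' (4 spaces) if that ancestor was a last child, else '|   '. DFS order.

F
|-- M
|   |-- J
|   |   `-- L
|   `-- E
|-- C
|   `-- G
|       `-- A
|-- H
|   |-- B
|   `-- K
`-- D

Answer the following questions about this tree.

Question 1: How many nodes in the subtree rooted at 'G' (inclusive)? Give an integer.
Subtree rooted at G contains: A, G
Count = 2

Answer: 2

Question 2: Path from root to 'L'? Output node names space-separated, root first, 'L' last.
Walk down from root: F -> M -> J -> L

Answer: F M J L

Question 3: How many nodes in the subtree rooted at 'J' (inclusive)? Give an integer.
Subtree rooted at J contains: J, L
Count = 2

Answer: 2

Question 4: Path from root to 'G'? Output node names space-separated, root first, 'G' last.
Walk down from root: F -> C -> G

Answer: F C G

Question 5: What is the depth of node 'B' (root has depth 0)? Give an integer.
Path from root to B: F -> H -> B
Depth = number of edges = 2

Answer: 2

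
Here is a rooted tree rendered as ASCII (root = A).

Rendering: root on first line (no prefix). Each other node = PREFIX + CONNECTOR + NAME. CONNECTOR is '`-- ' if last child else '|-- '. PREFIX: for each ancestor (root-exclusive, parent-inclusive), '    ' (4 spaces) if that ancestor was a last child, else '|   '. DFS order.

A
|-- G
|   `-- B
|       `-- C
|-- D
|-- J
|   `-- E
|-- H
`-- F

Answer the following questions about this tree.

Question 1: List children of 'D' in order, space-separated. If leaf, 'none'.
Answer: none

Derivation:
Node D's children (from adjacency): (leaf)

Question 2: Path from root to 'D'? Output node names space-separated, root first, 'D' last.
Walk down from root: A -> D

Answer: A D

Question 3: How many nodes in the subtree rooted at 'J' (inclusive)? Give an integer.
Answer: 2

Derivation:
Subtree rooted at J contains: E, J
Count = 2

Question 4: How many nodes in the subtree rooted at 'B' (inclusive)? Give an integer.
Subtree rooted at B contains: B, C
Count = 2

Answer: 2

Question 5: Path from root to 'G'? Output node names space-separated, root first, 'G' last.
Walk down from root: A -> G

Answer: A G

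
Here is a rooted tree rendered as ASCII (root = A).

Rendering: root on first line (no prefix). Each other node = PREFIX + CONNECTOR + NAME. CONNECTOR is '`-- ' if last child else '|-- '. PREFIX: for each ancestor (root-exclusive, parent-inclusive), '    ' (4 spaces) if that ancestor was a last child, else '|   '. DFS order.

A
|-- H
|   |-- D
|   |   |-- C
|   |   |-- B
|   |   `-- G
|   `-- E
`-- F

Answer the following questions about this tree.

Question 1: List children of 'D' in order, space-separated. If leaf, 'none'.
Node D's children (from adjacency): C, B, G

Answer: C B G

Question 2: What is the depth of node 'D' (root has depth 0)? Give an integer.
Answer: 2

Derivation:
Path from root to D: A -> H -> D
Depth = number of edges = 2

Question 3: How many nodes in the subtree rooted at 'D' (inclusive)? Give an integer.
Subtree rooted at D contains: B, C, D, G
Count = 4

Answer: 4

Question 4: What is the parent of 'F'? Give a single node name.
Answer: A

Derivation:
Scan adjacency: F appears as child of A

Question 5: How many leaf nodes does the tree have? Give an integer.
Answer: 5

Derivation:
Leaves (nodes with no children): B, C, E, F, G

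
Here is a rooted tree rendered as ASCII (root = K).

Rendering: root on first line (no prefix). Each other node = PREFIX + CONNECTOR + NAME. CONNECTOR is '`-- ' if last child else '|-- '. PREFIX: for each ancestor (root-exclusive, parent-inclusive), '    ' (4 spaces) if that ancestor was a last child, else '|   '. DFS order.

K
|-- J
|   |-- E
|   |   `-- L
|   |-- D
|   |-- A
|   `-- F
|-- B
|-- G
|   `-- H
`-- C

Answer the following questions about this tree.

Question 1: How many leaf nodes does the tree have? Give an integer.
Answer: 7

Derivation:
Leaves (nodes with no children): A, B, C, D, F, H, L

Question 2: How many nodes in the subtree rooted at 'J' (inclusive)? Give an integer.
Subtree rooted at J contains: A, D, E, F, J, L
Count = 6

Answer: 6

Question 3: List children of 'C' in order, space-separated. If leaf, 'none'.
Node C's children (from adjacency): (leaf)

Answer: none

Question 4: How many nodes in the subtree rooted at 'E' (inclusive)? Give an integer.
Subtree rooted at E contains: E, L
Count = 2

Answer: 2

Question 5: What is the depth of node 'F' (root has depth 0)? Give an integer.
Answer: 2

Derivation:
Path from root to F: K -> J -> F
Depth = number of edges = 2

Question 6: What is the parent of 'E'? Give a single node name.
Answer: J

Derivation:
Scan adjacency: E appears as child of J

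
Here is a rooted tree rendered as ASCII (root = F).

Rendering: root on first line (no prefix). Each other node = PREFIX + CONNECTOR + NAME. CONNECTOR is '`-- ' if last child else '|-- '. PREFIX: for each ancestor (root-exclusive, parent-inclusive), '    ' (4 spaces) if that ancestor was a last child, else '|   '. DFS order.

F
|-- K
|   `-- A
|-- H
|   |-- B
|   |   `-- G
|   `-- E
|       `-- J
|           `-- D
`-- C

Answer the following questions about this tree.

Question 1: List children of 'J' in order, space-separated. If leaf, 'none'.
Answer: D

Derivation:
Node J's children (from adjacency): D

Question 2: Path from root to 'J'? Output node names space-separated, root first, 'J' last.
Answer: F H E J

Derivation:
Walk down from root: F -> H -> E -> J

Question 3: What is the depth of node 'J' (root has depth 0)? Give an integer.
Answer: 3

Derivation:
Path from root to J: F -> H -> E -> J
Depth = number of edges = 3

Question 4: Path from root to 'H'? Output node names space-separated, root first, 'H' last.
Answer: F H

Derivation:
Walk down from root: F -> H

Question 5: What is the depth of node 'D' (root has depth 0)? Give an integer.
Path from root to D: F -> H -> E -> J -> D
Depth = number of edges = 4

Answer: 4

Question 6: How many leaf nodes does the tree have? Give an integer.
Leaves (nodes with no children): A, C, D, G

Answer: 4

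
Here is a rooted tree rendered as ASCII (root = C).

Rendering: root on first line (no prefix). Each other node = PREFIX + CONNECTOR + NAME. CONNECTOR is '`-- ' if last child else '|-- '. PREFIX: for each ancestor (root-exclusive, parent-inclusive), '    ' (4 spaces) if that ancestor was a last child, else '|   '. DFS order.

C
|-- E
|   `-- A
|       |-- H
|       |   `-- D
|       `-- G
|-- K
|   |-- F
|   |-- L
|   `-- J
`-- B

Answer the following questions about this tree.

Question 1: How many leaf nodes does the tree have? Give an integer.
Leaves (nodes with no children): B, D, F, G, J, L

Answer: 6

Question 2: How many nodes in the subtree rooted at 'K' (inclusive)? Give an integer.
Subtree rooted at K contains: F, J, K, L
Count = 4

Answer: 4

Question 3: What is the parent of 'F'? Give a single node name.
Scan adjacency: F appears as child of K

Answer: K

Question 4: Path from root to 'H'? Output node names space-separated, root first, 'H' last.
Answer: C E A H

Derivation:
Walk down from root: C -> E -> A -> H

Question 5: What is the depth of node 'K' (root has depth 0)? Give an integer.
Path from root to K: C -> K
Depth = number of edges = 1

Answer: 1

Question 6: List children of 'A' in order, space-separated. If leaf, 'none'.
Answer: H G

Derivation:
Node A's children (from adjacency): H, G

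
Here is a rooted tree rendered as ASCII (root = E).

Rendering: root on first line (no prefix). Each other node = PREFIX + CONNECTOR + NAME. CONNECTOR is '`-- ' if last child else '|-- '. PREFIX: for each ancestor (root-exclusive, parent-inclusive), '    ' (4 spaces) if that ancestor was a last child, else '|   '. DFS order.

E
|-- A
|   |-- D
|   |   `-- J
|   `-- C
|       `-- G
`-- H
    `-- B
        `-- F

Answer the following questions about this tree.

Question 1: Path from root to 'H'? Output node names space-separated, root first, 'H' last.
Walk down from root: E -> H

Answer: E H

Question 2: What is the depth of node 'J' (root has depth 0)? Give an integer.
Answer: 3

Derivation:
Path from root to J: E -> A -> D -> J
Depth = number of edges = 3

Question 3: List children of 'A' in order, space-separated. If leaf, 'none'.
Answer: D C

Derivation:
Node A's children (from adjacency): D, C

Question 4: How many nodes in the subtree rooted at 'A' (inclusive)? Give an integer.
Subtree rooted at A contains: A, C, D, G, J
Count = 5

Answer: 5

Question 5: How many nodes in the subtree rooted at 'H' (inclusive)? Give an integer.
Answer: 3

Derivation:
Subtree rooted at H contains: B, F, H
Count = 3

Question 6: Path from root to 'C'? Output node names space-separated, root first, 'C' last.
Walk down from root: E -> A -> C

Answer: E A C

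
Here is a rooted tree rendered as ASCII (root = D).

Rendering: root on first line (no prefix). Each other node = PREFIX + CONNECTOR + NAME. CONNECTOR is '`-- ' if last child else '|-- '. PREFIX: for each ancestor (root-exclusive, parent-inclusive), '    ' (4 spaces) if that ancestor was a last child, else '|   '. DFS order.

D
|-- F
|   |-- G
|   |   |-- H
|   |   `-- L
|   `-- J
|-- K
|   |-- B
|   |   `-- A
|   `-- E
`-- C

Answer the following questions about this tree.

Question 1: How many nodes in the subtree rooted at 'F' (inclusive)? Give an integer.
Answer: 5

Derivation:
Subtree rooted at F contains: F, G, H, J, L
Count = 5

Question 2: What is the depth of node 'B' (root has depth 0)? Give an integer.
Path from root to B: D -> K -> B
Depth = number of edges = 2

Answer: 2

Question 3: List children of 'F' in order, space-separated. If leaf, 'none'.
Answer: G J

Derivation:
Node F's children (from adjacency): G, J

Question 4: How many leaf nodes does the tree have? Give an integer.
Leaves (nodes with no children): A, C, E, H, J, L

Answer: 6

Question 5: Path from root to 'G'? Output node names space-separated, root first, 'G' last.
Walk down from root: D -> F -> G

Answer: D F G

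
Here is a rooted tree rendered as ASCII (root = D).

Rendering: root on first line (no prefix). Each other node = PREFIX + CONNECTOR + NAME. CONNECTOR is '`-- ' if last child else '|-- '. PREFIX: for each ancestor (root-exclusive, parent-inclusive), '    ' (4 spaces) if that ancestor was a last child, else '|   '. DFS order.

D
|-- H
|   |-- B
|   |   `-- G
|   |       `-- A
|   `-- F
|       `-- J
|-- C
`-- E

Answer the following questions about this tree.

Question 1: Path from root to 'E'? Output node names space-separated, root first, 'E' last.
Answer: D E

Derivation:
Walk down from root: D -> E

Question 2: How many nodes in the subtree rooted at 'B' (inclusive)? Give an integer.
Answer: 3

Derivation:
Subtree rooted at B contains: A, B, G
Count = 3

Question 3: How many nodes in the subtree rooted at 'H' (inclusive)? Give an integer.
Answer: 6

Derivation:
Subtree rooted at H contains: A, B, F, G, H, J
Count = 6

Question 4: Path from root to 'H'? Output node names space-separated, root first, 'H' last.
Answer: D H

Derivation:
Walk down from root: D -> H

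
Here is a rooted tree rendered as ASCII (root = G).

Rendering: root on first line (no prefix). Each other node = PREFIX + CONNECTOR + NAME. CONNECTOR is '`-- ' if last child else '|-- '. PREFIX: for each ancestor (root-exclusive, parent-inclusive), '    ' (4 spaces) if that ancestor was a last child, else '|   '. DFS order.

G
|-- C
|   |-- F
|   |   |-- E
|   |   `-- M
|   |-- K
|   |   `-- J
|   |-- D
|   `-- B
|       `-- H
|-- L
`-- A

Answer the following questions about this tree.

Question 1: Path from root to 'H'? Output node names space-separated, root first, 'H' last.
Walk down from root: G -> C -> B -> H

Answer: G C B H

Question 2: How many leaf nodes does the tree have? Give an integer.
Leaves (nodes with no children): A, D, E, H, J, L, M

Answer: 7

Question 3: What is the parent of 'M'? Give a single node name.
Scan adjacency: M appears as child of F

Answer: F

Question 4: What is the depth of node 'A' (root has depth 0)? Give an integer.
Answer: 1

Derivation:
Path from root to A: G -> A
Depth = number of edges = 1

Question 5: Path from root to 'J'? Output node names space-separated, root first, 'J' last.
Answer: G C K J

Derivation:
Walk down from root: G -> C -> K -> J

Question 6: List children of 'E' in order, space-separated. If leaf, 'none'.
Answer: none

Derivation:
Node E's children (from adjacency): (leaf)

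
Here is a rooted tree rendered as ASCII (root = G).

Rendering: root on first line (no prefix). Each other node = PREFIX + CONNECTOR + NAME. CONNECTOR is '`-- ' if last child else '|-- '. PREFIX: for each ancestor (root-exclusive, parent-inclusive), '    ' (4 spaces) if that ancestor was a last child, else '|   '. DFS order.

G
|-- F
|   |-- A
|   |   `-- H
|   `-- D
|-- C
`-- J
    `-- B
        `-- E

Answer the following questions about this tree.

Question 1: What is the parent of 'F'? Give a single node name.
Answer: G

Derivation:
Scan adjacency: F appears as child of G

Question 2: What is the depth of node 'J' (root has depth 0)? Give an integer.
Answer: 1

Derivation:
Path from root to J: G -> J
Depth = number of edges = 1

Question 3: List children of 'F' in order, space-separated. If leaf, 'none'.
Node F's children (from adjacency): A, D

Answer: A D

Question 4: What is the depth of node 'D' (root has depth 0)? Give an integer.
Answer: 2

Derivation:
Path from root to D: G -> F -> D
Depth = number of edges = 2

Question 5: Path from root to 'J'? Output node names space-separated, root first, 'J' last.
Answer: G J

Derivation:
Walk down from root: G -> J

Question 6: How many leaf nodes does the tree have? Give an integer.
Answer: 4

Derivation:
Leaves (nodes with no children): C, D, E, H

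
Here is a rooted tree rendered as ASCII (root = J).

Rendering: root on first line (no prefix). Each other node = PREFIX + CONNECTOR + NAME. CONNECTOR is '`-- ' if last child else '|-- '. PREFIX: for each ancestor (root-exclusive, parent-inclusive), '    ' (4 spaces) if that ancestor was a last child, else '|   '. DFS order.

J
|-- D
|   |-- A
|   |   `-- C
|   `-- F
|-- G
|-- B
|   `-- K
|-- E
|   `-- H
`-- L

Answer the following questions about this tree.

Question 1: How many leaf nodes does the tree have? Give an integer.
Leaves (nodes with no children): C, F, G, H, K, L

Answer: 6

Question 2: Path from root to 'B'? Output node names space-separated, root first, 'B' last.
Answer: J B

Derivation:
Walk down from root: J -> B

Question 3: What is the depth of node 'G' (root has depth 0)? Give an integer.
Path from root to G: J -> G
Depth = number of edges = 1

Answer: 1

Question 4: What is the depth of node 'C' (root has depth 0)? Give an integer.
Path from root to C: J -> D -> A -> C
Depth = number of edges = 3

Answer: 3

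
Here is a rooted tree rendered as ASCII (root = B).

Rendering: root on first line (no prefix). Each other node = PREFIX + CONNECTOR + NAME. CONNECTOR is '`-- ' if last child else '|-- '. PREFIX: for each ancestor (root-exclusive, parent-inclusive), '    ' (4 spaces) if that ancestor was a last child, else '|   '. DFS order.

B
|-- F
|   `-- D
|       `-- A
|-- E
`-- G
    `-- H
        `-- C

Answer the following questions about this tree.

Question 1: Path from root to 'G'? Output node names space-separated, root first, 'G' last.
Answer: B G

Derivation:
Walk down from root: B -> G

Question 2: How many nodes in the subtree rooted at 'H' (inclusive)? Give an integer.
Subtree rooted at H contains: C, H
Count = 2

Answer: 2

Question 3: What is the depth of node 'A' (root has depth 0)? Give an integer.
Path from root to A: B -> F -> D -> A
Depth = number of edges = 3

Answer: 3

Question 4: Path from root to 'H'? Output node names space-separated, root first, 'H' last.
Answer: B G H

Derivation:
Walk down from root: B -> G -> H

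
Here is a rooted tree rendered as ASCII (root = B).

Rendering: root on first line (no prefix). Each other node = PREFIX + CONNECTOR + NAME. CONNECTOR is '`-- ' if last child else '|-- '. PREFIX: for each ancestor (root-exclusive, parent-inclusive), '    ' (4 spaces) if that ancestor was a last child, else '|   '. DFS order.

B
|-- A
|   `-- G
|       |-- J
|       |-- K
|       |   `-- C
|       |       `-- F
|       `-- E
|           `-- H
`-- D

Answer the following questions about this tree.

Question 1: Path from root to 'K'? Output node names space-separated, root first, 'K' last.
Answer: B A G K

Derivation:
Walk down from root: B -> A -> G -> K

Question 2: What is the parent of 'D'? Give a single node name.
Scan adjacency: D appears as child of B

Answer: B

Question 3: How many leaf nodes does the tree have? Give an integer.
Leaves (nodes with no children): D, F, H, J

Answer: 4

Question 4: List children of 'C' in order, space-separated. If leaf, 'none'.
Answer: F

Derivation:
Node C's children (from adjacency): F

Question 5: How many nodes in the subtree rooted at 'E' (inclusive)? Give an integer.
Subtree rooted at E contains: E, H
Count = 2

Answer: 2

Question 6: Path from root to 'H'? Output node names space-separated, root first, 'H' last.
Walk down from root: B -> A -> G -> E -> H

Answer: B A G E H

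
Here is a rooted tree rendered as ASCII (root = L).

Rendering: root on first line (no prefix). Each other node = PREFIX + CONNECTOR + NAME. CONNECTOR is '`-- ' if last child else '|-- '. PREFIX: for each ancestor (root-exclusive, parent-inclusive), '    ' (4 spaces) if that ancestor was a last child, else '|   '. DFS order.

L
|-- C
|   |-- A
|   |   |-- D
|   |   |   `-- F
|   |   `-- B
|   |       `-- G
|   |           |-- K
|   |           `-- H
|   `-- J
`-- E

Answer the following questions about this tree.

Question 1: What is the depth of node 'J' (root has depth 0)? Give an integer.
Path from root to J: L -> C -> J
Depth = number of edges = 2

Answer: 2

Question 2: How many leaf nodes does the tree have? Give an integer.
Answer: 5

Derivation:
Leaves (nodes with no children): E, F, H, J, K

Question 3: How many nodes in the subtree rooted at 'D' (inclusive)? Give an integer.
Answer: 2

Derivation:
Subtree rooted at D contains: D, F
Count = 2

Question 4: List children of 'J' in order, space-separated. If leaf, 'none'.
Node J's children (from adjacency): (leaf)

Answer: none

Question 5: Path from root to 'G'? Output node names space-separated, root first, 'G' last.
Answer: L C A B G

Derivation:
Walk down from root: L -> C -> A -> B -> G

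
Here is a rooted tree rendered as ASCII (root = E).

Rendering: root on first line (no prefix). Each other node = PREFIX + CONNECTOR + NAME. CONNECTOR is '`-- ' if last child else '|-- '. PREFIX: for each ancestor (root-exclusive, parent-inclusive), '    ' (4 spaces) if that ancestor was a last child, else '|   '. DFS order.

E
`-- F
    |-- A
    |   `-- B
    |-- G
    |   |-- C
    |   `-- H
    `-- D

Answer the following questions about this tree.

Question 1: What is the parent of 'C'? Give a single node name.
Answer: G

Derivation:
Scan adjacency: C appears as child of G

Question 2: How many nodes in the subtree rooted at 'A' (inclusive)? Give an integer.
Subtree rooted at A contains: A, B
Count = 2

Answer: 2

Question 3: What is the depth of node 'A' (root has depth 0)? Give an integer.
Answer: 2

Derivation:
Path from root to A: E -> F -> A
Depth = number of edges = 2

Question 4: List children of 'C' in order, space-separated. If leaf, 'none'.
Node C's children (from adjacency): (leaf)

Answer: none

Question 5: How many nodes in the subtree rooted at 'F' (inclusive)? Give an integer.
Subtree rooted at F contains: A, B, C, D, F, G, H
Count = 7

Answer: 7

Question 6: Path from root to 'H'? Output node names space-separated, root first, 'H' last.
Answer: E F G H

Derivation:
Walk down from root: E -> F -> G -> H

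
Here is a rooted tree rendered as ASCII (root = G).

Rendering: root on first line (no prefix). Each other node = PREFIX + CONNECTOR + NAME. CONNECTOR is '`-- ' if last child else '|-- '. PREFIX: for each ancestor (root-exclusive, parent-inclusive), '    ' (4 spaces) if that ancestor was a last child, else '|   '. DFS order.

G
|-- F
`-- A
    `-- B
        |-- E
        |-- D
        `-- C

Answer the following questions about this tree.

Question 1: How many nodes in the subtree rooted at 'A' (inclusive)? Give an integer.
Subtree rooted at A contains: A, B, C, D, E
Count = 5

Answer: 5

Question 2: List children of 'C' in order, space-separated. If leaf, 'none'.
Node C's children (from adjacency): (leaf)

Answer: none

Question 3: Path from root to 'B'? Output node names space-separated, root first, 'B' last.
Walk down from root: G -> A -> B

Answer: G A B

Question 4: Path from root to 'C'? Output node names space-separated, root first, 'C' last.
Answer: G A B C

Derivation:
Walk down from root: G -> A -> B -> C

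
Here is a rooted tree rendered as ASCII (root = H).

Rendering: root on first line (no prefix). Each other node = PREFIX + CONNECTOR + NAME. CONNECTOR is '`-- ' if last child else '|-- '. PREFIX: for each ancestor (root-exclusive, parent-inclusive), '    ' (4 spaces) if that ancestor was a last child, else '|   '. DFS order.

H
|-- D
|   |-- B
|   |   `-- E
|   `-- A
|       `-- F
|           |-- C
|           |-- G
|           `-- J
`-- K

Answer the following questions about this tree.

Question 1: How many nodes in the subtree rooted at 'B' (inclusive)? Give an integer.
Answer: 2

Derivation:
Subtree rooted at B contains: B, E
Count = 2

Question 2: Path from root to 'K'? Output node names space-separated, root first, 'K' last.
Walk down from root: H -> K

Answer: H K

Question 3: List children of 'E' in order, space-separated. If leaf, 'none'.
Node E's children (from adjacency): (leaf)

Answer: none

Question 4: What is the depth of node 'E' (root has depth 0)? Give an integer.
Path from root to E: H -> D -> B -> E
Depth = number of edges = 3

Answer: 3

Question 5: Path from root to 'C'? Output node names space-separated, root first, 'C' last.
Answer: H D A F C

Derivation:
Walk down from root: H -> D -> A -> F -> C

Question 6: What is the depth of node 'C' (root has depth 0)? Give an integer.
Path from root to C: H -> D -> A -> F -> C
Depth = number of edges = 4

Answer: 4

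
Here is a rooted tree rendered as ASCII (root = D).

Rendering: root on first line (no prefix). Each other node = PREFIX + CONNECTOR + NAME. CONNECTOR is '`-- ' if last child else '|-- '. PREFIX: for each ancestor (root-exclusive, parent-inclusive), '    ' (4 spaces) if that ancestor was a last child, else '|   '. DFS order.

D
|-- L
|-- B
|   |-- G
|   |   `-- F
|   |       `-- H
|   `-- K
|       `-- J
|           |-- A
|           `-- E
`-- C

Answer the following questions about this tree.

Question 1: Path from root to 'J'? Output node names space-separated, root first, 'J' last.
Answer: D B K J

Derivation:
Walk down from root: D -> B -> K -> J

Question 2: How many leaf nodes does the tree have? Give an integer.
Leaves (nodes with no children): A, C, E, H, L

Answer: 5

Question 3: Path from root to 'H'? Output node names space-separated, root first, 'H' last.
Answer: D B G F H

Derivation:
Walk down from root: D -> B -> G -> F -> H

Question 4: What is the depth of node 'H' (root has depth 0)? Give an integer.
Answer: 4

Derivation:
Path from root to H: D -> B -> G -> F -> H
Depth = number of edges = 4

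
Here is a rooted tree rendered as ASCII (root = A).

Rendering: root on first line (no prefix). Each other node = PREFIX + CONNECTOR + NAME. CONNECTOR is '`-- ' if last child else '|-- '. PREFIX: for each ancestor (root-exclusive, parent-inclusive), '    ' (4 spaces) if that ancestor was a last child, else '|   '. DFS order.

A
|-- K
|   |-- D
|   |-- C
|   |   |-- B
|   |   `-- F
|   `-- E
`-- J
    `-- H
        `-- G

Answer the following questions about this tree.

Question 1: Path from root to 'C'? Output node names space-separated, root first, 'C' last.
Answer: A K C

Derivation:
Walk down from root: A -> K -> C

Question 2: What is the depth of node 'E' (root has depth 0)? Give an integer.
Path from root to E: A -> K -> E
Depth = number of edges = 2

Answer: 2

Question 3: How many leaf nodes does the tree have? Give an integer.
Answer: 5

Derivation:
Leaves (nodes with no children): B, D, E, F, G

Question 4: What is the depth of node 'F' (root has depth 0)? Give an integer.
Answer: 3

Derivation:
Path from root to F: A -> K -> C -> F
Depth = number of edges = 3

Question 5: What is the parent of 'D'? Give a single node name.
Answer: K

Derivation:
Scan adjacency: D appears as child of K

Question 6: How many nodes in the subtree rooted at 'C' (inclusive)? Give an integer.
Subtree rooted at C contains: B, C, F
Count = 3

Answer: 3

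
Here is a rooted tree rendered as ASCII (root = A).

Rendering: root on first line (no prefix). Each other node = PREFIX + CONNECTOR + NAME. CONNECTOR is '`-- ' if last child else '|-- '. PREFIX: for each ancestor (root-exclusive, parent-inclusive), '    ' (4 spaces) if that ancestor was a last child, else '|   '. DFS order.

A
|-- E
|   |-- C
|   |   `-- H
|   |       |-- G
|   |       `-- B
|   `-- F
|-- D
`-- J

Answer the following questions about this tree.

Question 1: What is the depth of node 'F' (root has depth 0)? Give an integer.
Path from root to F: A -> E -> F
Depth = number of edges = 2

Answer: 2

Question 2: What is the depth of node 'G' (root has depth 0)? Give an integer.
Answer: 4

Derivation:
Path from root to G: A -> E -> C -> H -> G
Depth = number of edges = 4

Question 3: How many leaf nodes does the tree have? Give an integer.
Leaves (nodes with no children): B, D, F, G, J

Answer: 5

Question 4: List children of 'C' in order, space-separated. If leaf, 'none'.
Answer: H

Derivation:
Node C's children (from adjacency): H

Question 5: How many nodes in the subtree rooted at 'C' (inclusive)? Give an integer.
Subtree rooted at C contains: B, C, G, H
Count = 4

Answer: 4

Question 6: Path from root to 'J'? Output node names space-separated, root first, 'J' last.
Walk down from root: A -> J

Answer: A J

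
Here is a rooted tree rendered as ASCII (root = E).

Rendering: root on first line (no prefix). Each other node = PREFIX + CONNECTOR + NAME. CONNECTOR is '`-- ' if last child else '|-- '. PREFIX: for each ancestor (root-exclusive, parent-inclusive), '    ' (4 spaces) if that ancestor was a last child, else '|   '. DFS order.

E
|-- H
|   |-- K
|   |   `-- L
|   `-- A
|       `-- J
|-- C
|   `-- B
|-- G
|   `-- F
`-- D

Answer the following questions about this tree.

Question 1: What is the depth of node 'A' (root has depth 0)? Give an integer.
Path from root to A: E -> H -> A
Depth = number of edges = 2

Answer: 2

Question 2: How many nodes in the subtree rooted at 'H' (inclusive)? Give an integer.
Subtree rooted at H contains: A, H, J, K, L
Count = 5

Answer: 5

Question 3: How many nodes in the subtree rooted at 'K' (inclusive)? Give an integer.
Answer: 2

Derivation:
Subtree rooted at K contains: K, L
Count = 2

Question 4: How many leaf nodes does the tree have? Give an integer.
Leaves (nodes with no children): B, D, F, J, L

Answer: 5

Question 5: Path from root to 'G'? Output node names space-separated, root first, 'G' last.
Answer: E G

Derivation:
Walk down from root: E -> G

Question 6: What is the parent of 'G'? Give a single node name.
Scan adjacency: G appears as child of E

Answer: E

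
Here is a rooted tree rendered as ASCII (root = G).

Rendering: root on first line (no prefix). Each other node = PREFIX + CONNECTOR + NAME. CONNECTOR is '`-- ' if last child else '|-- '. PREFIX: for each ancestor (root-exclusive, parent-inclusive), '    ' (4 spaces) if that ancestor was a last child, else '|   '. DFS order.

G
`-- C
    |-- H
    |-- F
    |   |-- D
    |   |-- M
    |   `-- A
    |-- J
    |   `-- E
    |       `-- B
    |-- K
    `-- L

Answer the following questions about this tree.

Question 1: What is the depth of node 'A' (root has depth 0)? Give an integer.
Path from root to A: G -> C -> F -> A
Depth = number of edges = 3

Answer: 3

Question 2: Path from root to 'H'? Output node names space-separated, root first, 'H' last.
Walk down from root: G -> C -> H

Answer: G C H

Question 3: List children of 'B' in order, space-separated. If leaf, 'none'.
Answer: none

Derivation:
Node B's children (from adjacency): (leaf)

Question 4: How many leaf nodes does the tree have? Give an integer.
Answer: 7

Derivation:
Leaves (nodes with no children): A, B, D, H, K, L, M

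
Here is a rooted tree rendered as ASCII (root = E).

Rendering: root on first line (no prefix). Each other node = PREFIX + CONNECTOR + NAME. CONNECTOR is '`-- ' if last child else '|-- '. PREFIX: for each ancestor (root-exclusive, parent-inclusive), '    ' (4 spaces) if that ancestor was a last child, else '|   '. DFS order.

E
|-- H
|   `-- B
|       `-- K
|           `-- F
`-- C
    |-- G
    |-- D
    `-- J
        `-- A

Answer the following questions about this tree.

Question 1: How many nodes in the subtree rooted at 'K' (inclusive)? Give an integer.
Answer: 2

Derivation:
Subtree rooted at K contains: F, K
Count = 2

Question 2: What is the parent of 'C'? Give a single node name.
Scan adjacency: C appears as child of E

Answer: E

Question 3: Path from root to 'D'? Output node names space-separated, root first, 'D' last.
Walk down from root: E -> C -> D

Answer: E C D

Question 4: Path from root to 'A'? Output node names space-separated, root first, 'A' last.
Walk down from root: E -> C -> J -> A

Answer: E C J A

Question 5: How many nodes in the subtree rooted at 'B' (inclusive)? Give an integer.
Subtree rooted at B contains: B, F, K
Count = 3

Answer: 3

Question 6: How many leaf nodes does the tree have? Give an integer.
Answer: 4

Derivation:
Leaves (nodes with no children): A, D, F, G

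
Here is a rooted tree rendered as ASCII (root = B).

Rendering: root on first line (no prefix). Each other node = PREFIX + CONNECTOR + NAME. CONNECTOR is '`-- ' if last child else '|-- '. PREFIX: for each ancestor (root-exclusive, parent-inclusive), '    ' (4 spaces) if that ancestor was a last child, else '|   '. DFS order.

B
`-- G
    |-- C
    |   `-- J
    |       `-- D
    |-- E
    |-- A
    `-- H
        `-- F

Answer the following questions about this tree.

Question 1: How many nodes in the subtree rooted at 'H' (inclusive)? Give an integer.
Answer: 2

Derivation:
Subtree rooted at H contains: F, H
Count = 2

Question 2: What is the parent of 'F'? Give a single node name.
Answer: H

Derivation:
Scan adjacency: F appears as child of H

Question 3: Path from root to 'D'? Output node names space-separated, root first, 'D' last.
Answer: B G C J D

Derivation:
Walk down from root: B -> G -> C -> J -> D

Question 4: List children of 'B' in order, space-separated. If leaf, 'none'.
Answer: G

Derivation:
Node B's children (from adjacency): G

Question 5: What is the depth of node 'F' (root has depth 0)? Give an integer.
Path from root to F: B -> G -> H -> F
Depth = number of edges = 3

Answer: 3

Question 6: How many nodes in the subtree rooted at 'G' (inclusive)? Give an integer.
Answer: 8

Derivation:
Subtree rooted at G contains: A, C, D, E, F, G, H, J
Count = 8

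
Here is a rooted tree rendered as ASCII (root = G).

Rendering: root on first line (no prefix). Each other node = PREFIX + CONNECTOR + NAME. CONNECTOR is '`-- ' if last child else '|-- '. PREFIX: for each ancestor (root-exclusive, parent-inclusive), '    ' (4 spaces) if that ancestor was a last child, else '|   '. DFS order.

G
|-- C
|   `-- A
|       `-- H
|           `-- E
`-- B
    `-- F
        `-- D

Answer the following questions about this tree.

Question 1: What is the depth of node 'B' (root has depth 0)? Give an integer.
Path from root to B: G -> B
Depth = number of edges = 1

Answer: 1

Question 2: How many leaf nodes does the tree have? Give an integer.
Leaves (nodes with no children): D, E

Answer: 2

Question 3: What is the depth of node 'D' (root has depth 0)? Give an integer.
Path from root to D: G -> B -> F -> D
Depth = number of edges = 3

Answer: 3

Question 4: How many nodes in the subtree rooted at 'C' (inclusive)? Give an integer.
Answer: 4

Derivation:
Subtree rooted at C contains: A, C, E, H
Count = 4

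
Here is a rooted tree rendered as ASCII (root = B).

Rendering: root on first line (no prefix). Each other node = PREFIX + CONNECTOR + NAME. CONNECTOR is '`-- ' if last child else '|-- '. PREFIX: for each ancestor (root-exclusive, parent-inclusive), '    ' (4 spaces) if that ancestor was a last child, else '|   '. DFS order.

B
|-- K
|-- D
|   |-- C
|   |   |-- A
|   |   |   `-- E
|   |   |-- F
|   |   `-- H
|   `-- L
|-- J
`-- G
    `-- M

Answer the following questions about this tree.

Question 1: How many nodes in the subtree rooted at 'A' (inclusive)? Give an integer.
Answer: 2

Derivation:
Subtree rooted at A contains: A, E
Count = 2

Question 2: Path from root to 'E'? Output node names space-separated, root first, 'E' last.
Answer: B D C A E

Derivation:
Walk down from root: B -> D -> C -> A -> E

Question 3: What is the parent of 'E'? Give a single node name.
Answer: A

Derivation:
Scan adjacency: E appears as child of A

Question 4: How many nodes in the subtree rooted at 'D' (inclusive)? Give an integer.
Answer: 7

Derivation:
Subtree rooted at D contains: A, C, D, E, F, H, L
Count = 7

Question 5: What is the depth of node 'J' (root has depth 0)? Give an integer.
Answer: 1

Derivation:
Path from root to J: B -> J
Depth = number of edges = 1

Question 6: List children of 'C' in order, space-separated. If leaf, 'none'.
Node C's children (from adjacency): A, F, H

Answer: A F H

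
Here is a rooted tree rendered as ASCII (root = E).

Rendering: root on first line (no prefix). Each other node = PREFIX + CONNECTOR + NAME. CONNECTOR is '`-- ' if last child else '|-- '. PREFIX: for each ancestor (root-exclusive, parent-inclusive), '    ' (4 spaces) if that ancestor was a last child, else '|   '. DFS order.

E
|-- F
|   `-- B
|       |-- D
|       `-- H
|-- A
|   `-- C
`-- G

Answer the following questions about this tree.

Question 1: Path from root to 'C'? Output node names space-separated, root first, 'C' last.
Walk down from root: E -> A -> C

Answer: E A C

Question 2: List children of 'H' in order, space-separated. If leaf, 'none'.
Answer: none

Derivation:
Node H's children (from adjacency): (leaf)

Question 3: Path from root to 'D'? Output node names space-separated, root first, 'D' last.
Walk down from root: E -> F -> B -> D

Answer: E F B D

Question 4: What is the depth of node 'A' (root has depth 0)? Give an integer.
Answer: 1

Derivation:
Path from root to A: E -> A
Depth = number of edges = 1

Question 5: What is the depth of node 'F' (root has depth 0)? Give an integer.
Answer: 1

Derivation:
Path from root to F: E -> F
Depth = number of edges = 1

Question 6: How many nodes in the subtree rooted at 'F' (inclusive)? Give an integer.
Subtree rooted at F contains: B, D, F, H
Count = 4

Answer: 4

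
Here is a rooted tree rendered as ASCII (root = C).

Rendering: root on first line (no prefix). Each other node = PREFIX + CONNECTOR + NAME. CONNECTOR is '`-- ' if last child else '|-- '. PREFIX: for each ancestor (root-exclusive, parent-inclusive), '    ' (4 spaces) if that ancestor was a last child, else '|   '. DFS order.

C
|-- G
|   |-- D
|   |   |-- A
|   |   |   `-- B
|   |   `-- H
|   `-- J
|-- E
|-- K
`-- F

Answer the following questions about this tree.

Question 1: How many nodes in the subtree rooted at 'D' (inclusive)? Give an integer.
Answer: 4

Derivation:
Subtree rooted at D contains: A, B, D, H
Count = 4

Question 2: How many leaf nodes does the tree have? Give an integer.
Answer: 6

Derivation:
Leaves (nodes with no children): B, E, F, H, J, K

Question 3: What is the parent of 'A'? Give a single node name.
Scan adjacency: A appears as child of D

Answer: D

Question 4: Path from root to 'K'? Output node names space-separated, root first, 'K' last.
Answer: C K

Derivation:
Walk down from root: C -> K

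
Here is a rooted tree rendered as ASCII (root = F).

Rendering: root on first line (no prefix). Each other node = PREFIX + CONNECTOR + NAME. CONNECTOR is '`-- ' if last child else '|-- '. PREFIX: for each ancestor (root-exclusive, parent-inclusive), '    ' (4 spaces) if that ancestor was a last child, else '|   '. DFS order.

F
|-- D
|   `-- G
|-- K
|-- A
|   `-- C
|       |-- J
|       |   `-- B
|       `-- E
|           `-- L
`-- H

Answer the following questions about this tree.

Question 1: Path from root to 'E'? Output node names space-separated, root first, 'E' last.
Walk down from root: F -> A -> C -> E

Answer: F A C E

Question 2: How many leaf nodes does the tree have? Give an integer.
Leaves (nodes with no children): B, G, H, K, L

Answer: 5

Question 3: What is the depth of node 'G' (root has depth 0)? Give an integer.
Path from root to G: F -> D -> G
Depth = number of edges = 2

Answer: 2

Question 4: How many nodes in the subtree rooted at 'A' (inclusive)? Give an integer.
Answer: 6

Derivation:
Subtree rooted at A contains: A, B, C, E, J, L
Count = 6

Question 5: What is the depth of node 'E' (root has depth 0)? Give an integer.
Path from root to E: F -> A -> C -> E
Depth = number of edges = 3

Answer: 3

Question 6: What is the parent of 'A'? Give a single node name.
Scan adjacency: A appears as child of F

Answer: F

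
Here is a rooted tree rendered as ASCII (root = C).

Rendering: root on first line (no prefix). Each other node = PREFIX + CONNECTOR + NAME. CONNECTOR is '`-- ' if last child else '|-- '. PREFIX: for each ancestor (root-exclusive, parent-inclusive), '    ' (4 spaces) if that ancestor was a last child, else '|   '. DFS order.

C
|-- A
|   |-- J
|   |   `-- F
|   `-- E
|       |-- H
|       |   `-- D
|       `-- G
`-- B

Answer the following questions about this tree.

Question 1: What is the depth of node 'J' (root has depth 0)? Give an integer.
Path from root to J: C -> A -> J
Depth = number of edges = 2

Answer: 2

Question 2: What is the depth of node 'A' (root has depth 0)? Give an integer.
Answer: 1

Derivation:
Path from root to A: C -> A
Depth = number of edges = 1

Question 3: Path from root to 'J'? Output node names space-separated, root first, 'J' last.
Walk down from root: C -> A -> J

Answer: C A J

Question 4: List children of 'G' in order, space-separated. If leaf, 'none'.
Answer: none

Derivation:
Node G's children (from adjacency): (leaf)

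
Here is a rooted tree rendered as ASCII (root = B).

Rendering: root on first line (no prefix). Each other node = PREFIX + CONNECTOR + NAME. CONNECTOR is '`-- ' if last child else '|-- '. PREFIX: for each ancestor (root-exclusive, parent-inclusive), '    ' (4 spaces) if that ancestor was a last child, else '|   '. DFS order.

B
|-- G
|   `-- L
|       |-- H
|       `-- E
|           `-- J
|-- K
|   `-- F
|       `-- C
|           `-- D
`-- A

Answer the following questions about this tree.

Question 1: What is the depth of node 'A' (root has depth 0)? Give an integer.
Path from root to A: B -> A
Depth = number of edges = 1

Answer: 1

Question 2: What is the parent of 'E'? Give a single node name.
Scan adjacency: E appears as child of L

Answer: L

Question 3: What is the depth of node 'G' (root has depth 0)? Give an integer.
Path from root to G: B -> G
Depth = number of edges = 1

Answer: 1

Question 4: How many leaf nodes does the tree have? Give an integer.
Answer: 4

Derivation:
Leaves (nodes with no children): A, D, H, J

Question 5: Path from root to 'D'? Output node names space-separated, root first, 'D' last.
Answer: B K F C D

Derivation:
Walk down from root: B -> K -> F -> C -> D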